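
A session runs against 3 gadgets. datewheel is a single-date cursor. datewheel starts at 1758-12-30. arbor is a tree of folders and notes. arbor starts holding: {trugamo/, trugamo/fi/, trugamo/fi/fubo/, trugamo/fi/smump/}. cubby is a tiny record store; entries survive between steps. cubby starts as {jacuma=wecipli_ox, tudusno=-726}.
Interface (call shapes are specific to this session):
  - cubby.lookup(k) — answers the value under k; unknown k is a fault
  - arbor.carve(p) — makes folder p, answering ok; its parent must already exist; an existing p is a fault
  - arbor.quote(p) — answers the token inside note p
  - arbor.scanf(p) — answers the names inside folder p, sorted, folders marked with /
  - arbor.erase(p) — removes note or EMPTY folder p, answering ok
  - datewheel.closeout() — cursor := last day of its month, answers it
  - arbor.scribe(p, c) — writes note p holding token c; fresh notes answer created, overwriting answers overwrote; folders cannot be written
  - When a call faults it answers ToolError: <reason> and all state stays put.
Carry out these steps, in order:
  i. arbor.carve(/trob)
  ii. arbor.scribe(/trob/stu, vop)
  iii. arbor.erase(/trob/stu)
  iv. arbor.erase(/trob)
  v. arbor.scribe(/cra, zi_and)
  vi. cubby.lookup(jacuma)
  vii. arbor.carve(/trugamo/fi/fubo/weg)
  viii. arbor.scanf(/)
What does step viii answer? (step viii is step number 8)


Answer: [cra, trugamo/]

Derivation:
> carve p=/trob
:: ok
> scribe p=/trob/stu c=vop
:: created
> erase p=/trob/stu
:: ok
> erase p=/trob
:: ok
> scribe p=/cra c=zi_and
:: created
> lookup k=jacuma
:: wecipli_ox
> carve p=/trugamo/fi/fubo/weg
:: ok
> scanf p=/
:: [cra, trugamo/]


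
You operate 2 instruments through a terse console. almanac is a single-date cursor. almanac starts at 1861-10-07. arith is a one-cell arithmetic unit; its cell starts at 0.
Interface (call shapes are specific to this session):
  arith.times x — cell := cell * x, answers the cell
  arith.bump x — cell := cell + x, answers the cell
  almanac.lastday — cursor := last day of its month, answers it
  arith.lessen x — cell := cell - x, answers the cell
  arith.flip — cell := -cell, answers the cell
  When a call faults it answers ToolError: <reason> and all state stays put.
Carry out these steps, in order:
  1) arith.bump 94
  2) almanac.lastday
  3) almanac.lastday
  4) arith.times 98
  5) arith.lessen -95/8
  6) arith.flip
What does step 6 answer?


>>> bump x='94'
= 94
>>> lastday
= 1861-10-31
>>> lastday
= 1861-10-31
>>> times x='98'
= 9212
>>> lessen x='-95/8'
= 73791/8
>>> flip
= -73791/8

Answer: -73791/8


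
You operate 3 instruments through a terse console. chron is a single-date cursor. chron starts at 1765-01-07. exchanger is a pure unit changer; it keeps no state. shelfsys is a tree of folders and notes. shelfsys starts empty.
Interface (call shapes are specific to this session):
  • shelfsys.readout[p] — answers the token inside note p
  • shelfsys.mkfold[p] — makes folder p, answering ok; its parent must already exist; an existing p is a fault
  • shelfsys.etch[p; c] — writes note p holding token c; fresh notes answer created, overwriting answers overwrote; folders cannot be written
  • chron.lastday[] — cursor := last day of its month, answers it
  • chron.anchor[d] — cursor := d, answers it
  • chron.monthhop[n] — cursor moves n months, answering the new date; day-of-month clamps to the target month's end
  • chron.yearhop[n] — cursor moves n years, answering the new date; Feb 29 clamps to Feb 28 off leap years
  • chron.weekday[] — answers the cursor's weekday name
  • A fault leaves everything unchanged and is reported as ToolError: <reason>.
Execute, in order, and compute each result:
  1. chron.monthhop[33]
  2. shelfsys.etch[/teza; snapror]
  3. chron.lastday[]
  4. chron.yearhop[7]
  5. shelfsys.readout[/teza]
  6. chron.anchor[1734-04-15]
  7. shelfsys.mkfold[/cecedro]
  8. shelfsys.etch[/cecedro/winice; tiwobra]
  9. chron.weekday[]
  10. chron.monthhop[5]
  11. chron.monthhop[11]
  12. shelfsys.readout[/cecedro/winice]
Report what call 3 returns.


% 1. chron.monthhop(n: 33) ~> 1767-10-07
% 2. shelfsys.etch(p: /teza, c: snapror) ~> created
% 3. chron.lastday() ~> 1767-10-31
% 4. chron.yearhop(n: 7) ~> 1774-10-31
% 5. shelfsys.readout(p: /teza) ~> snapror
% 6. chron.anchor(d: 1734-04-15) ~> 1734-04-15
% 7. shelfsys.mkfold(p: /cecedro) ~> ok
% 8. shelfsys.etch(p: /cecedro/winice, c: tiwobra) ~> created
% 9. chron.weekday() ~> Thursday
% 10. chron.monthhop(n: 5) ~> 1734-09-15
% 11. chron.monthhop(n: 11) ~> 1735-08-15
% 12. shelfsys.readout(p: /cecedro/winice) ~> tiwobra

Answer: 1767-10-31


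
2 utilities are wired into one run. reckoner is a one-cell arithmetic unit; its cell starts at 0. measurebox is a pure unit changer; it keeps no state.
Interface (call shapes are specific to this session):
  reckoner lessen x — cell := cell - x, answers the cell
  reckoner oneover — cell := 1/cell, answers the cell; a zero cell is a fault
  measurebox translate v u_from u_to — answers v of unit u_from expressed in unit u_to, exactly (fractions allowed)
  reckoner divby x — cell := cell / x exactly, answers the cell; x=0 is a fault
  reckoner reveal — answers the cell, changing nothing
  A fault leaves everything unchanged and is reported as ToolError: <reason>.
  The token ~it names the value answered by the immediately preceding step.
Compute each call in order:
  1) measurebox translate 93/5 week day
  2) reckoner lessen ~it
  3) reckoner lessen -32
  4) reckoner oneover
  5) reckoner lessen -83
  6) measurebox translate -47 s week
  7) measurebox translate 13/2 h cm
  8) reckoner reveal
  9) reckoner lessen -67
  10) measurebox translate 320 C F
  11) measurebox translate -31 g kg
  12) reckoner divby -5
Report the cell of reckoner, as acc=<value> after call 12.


Answer: acc=-14729/491

Derivation:
% measurebox translate v→93/5 u_from→week u_to→day
= 651/5
% reckoner lessen x→~it
= -651/5
% reckoner lessen x→-32
= -491/5
% reckoner oneover
= -5/491
% reckoner lessen x→-83
= 40748/491
% measurebox translate v→-47 u_from→s u_to→week
= -47/604800
% measurebox translate v→13/2 u_from→h u_to→cm
= ToolError: incompatible units
% reckoner reveal
= 40748/491
% reckoner lessen x→-67
= 73645/491
% measurebox translate v→320 u_from→C u_to→F
= 608
% measurebox translate v→-31 u_from→g u_to→kg
= -31/1000
% reckoner divby x→-5
= -14729/491


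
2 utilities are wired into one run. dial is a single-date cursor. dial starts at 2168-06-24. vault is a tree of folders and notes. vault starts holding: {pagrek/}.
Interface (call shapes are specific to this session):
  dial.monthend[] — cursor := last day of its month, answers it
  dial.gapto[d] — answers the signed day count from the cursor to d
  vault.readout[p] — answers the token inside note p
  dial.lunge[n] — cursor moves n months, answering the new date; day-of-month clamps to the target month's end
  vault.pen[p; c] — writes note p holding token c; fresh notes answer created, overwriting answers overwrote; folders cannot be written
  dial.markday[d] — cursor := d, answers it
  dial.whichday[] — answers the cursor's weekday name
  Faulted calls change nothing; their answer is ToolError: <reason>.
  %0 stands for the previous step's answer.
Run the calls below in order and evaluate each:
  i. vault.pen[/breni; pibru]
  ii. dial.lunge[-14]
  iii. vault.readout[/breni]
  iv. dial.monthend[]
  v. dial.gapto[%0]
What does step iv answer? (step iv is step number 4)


Do: vault.pen[/breni; pibru]
See: created
Do: dial.lunge[-14]
See: 2167-04-24
Do: vault.readout[/breni]
See: pibru
Do: dial.monthend[]
See: 2167-04-30
Do: dial.gapto[%0]
See: 0

Answer: 2167-04-30


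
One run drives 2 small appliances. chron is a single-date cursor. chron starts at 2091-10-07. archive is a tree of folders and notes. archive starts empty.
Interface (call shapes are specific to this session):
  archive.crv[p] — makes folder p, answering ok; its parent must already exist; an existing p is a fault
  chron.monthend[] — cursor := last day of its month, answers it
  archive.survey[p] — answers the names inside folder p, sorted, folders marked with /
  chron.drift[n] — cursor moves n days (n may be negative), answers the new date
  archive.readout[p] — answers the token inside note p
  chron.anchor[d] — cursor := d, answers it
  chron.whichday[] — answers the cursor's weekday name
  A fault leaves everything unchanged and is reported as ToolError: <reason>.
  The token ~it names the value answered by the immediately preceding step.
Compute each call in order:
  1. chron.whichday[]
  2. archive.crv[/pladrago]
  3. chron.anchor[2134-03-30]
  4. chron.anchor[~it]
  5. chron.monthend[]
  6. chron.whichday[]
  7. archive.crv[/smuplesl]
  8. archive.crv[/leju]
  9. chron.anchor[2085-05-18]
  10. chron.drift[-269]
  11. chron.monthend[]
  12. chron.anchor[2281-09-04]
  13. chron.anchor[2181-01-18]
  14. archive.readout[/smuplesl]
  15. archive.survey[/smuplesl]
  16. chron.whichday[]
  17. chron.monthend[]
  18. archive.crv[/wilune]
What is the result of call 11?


Calling whichday, and observe Sunday.
I invoke crv using p: /pladrago, giving ok.
I use anchor using d: 2134-03-30, and see 2134-03-30.
Now I run anchor using d: ~it: 2134-03-30.
I run monthend(), and get 2134-03-31.
I invoke whichday(), which returns Wednesday.
Now I run crv using p: /smuplesl, → ok.
Using crv using p: /leju: ok.
I invoke anchor using d: 2085-05-18, and get 2085-05-18.
I try drift using n: -269, — result: 2084-08-22.
Calling monthend(), → 2084-08-31.
I call anchor using d: 2281-09-04, — result: 2281-09-04.
Then anchor using d: 2181-01-18: 2181-01-18.
I use readout using p: /smuplesl, → ToolError: is a directory.
Then survey using p: /smuplesl, and see [].
I try whichday: Thursday.
Invoking monthend, giving 2181-01-31.
Now I run crv using p: /wilune, giving ok.

Answer: 2084-08-31


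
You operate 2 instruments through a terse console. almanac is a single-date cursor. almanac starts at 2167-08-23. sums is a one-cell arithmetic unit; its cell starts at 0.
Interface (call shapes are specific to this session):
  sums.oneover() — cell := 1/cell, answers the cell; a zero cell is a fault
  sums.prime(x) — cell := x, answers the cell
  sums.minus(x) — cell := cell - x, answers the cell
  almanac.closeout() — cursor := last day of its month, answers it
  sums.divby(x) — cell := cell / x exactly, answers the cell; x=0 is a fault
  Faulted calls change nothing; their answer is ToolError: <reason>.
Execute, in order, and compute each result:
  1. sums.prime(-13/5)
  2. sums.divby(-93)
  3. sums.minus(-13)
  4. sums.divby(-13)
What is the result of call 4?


Answer: -466/465

Derivation:
% sums.prime x=-13/5
[out] -13/5
% sums.divby x=-93
[out] 13/465
% sums.minus x=-13
[out] 6058/465
% sums.divby x=-13
[out] -466/465


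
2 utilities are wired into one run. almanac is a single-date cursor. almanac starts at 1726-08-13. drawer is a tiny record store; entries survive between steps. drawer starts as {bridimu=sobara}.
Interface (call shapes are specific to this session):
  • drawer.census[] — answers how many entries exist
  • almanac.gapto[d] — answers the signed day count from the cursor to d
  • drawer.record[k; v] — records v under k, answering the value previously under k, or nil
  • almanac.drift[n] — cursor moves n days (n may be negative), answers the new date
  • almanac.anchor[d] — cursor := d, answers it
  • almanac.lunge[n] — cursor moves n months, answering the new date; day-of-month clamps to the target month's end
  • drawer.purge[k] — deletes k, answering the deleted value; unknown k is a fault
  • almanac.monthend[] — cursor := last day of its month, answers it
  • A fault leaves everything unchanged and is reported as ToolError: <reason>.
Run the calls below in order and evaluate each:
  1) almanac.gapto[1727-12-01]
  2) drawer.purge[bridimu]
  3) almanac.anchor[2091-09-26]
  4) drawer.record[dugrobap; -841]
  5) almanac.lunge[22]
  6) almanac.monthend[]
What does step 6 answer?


Answer: 2093-07-31

Derivation:
% gapto d: 1727-12-01
:: 475
% purge k: bridimu
:: sobara
% anchor d: 2091-09-26
:: 2091-09-26
% record k: dugrobap v: -841
:: nil
% lunge n: 22
:: 2093-07-26
% monthend
:: 2093-07-31


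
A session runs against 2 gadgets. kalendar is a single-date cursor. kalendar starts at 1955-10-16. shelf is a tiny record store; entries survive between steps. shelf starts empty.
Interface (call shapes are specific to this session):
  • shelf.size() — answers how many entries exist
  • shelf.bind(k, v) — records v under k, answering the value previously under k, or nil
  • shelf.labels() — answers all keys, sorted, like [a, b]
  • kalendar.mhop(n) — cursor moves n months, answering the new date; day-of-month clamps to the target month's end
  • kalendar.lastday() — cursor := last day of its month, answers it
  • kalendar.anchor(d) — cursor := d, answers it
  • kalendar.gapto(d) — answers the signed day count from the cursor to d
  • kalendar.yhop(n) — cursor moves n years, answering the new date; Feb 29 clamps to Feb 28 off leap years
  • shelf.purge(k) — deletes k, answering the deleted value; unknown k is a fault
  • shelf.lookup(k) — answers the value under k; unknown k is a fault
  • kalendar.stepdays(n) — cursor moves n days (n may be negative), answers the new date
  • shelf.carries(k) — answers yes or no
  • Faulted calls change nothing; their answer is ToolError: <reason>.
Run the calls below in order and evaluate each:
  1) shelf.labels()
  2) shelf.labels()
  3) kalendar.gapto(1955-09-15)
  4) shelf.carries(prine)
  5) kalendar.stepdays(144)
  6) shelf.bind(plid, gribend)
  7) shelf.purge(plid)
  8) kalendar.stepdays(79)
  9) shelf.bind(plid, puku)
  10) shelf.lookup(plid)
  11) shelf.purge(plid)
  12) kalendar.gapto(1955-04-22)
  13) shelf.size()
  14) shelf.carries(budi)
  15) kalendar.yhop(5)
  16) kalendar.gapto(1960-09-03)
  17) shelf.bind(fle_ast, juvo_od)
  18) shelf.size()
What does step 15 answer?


Answer: 1961-05-26

Derivation:
Invoking labels, which returns [].
I use labels(), which returns [].
I call gapto passing d→1955-09-15, and get -31.
Then carries passing k→prine, yielding no.
I invoke stepdays passing n→144, → 1956-03-08.
I run bind passing k→plid, v→gribend: nil.
Using purge passing k→plid, and observe gribend.
I use stepdays passing n→79, and get 1956-05-26.
I call bind passing k→plid, v→puku: nil.
I run lookup passing k→plid, yielding puku.
I call purge passing k→plid, which returns puku.
I run gapto passing d→1955-04-22, yielding -400.
I run size(), giving 0.
I use carries passing k→budi, giving no.
I try yhop passing n→5, and observe 1961-05-26.
I call gapto passing d→1960-09-03, and observe -265.
I call bind passing k→fle_ast, v→juvo_od, yielding nil.
I call size(), which returns 1.


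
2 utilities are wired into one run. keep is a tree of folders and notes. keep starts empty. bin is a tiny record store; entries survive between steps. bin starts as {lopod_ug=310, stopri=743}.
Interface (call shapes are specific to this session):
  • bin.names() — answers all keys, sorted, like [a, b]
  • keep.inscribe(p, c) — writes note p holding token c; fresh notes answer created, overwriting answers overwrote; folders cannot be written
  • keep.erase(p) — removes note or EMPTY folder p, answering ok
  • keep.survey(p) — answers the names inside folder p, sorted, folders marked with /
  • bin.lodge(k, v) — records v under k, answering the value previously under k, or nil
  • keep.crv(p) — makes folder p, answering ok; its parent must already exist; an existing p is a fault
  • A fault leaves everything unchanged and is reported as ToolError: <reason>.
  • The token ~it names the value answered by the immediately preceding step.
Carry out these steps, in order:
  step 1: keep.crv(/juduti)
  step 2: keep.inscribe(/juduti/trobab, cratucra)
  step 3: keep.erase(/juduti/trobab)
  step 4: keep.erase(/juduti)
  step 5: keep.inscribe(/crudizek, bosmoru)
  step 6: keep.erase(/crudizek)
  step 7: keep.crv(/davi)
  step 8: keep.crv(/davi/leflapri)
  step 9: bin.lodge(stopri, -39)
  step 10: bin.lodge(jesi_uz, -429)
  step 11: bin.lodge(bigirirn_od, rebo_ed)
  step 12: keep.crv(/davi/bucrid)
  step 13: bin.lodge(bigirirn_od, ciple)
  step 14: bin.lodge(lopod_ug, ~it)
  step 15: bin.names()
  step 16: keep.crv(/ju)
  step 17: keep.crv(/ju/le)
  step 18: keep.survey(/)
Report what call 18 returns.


$ crv p=/juduti
:: ok
$ inscribe p=/juduti/trobab c=cratucra
:: created
$ erase p=/juduti/trobab
:: ok
$ erase p=/juduti
:: ok
$ inscribe p=/crudizek c=bosmoru
:: created
$ erase p=/crudizek
:: ok
$ crv p=/davi
:: ok
$ crv p=/davi/leflapri
:: ok
$ lodge k=stopri v=-39
:: 743
$ lodge k=jesi_uz v=-429
:: nil
$ lodge k=bigirirn_od v=rebo_ed
:: nil
$ crv p=/davi/bucrid
:: ok
$ lodge k=bigirirn_od v=ciple
:: rebo_ed
$ lodge k=lopod_ug v=~it
:: 310
$ names
:: [bigirirn_od, jesi_uz, lopod_ug, stopri]
$ crv p=/ju
:: ok
$ crv p=/ju/le
:: ok
$ survey p=/
:: [davi/, ju/]

Answer: [davi/, ju/]


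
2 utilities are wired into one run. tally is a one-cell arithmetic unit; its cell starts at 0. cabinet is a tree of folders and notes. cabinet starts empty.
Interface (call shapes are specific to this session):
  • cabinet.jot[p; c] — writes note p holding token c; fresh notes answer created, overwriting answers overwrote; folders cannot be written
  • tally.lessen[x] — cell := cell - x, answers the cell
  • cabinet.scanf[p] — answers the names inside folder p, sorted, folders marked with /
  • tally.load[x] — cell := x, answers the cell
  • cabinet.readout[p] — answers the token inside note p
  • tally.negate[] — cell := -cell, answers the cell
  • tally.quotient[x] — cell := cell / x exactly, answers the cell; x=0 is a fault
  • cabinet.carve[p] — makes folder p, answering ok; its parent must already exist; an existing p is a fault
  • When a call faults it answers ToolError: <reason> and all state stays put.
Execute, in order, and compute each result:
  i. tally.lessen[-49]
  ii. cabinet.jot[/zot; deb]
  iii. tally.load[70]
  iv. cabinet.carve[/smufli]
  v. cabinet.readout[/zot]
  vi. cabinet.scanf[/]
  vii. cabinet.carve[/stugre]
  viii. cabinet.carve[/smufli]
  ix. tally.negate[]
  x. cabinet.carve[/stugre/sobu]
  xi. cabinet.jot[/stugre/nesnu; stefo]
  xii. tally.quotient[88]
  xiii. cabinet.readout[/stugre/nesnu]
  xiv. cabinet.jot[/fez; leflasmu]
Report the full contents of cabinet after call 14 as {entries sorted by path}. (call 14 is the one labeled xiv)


Answer: {fez=leflasmu, smufli/, stugre/, stugre/nesnu=stefo, stugre/sobu/, zot=deb}

Derivation:
>>> tally.lessen x=-49
  49
>>> cabinet.jot p=/zot c=deb
  created
>>> tally.load x=70
  70
>>> cabinet.carve p=/smufli
  ok
>>> cabinet.readout p=/zot
  deb
>>> cabinet.scanf p=/
  [smufli/, zot]
>>> cabinet.carve p=/stugre
  ok
>>> cabinet.carve p=/smufli
  ToolError: exists
>>> tally.negate
  -70
>>> cabinet.carve p=/stugre/sobu
  ok
>>> cabinet.jot p=/stugre/nesnu c=stefo
  created
>>> tally.quotient x=88
  -35/44
>>> cabinet.readout p=/stugre/nesnu
  stefo
>>> cabinet.jot p=/fez c=leflasmu
  created


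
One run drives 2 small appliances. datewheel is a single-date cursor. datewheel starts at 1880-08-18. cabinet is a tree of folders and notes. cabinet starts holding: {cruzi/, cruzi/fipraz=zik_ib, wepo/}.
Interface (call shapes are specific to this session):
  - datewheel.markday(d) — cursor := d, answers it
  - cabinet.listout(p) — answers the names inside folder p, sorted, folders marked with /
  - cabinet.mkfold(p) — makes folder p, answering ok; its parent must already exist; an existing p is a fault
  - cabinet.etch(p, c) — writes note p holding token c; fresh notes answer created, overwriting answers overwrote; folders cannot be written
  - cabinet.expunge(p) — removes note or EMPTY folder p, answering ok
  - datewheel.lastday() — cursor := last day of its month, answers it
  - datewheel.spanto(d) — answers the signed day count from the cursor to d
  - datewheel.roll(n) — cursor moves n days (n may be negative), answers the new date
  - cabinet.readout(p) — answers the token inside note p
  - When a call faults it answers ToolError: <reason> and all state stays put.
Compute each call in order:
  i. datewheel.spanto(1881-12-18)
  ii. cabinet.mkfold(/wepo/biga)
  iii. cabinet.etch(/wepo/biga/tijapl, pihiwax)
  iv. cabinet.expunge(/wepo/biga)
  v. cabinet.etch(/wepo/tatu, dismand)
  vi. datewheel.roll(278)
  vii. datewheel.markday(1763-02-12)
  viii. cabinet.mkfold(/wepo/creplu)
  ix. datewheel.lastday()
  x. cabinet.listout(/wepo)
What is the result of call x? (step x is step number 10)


Answer: [biga/, creplu/, tatu]

Derivation:
>> spanto(d=1881-12-18)
<< 487
>> mkfold(p=/wepo/biga)
<< ok
>> etch(p=/wepo/biga/tijapl, c=pihiwax)
<< created
>> expunge(p=/wepo/biga)
<< ToolError: not empty
>> etch(p=/wepo/tatu, c=dismand)
<< created
>> roll(n=278)
<< 1881-05-23
>> markday(d=1763-02-12)
<< 1763-02-12
>> mkfold(p=/wepo/creplu)
<< ok
>> lastday()
<< 1763-02-28
>> listout(p=/wepo)
<< [biga/, creplu/, tatu]


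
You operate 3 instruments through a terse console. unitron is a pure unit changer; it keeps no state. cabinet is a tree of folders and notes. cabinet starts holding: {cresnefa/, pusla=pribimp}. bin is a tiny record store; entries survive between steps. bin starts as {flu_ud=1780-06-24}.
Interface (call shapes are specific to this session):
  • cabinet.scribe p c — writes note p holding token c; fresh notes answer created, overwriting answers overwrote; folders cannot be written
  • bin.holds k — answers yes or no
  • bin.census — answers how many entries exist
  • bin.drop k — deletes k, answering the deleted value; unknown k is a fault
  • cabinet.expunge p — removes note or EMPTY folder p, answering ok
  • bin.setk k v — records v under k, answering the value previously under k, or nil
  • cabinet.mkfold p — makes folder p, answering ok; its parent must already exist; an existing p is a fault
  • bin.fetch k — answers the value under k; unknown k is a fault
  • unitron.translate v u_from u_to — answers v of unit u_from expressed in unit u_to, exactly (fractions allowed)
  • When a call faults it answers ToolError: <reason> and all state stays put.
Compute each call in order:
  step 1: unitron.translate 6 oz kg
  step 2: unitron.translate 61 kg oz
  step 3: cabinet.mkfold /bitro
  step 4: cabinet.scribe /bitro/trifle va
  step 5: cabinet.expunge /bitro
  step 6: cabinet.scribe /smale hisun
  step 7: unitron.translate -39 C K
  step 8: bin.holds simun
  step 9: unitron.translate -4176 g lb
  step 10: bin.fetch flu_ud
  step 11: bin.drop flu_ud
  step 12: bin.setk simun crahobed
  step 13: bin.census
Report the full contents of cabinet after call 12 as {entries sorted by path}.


> translate v: 6 u_from: oz u_to: kg
[out] 136077711/800000000
> translate v: 61 u_from: kg u_to: oz
[out] 97600000000/45359237
> mkfold p: /bitro
[out] ok
> scribe p: /bitro/trifle c: va
[out] created
> expunge p: /bitro
[out] ToolError: not empty
> scribe p: /smale c: hisun
[out] created
> translate v: -39 u_from: C u_to: K
[out] 4683/20
> holds k: simun
[out] no
> translate v: -4176 u_from: g u_to: lb
[out] -417600000/45359237
> fetch k: flu_ud
[out] 1780-06-24
> drop k: flu_ud
[out] 1780-06-24
> setk k: simun v: crahobed
[out] nil
> census
[out] 1

Answer: {bitro/, bitro/trifle=va, cresnefa/, pusla=pribimp, smale=hisun}


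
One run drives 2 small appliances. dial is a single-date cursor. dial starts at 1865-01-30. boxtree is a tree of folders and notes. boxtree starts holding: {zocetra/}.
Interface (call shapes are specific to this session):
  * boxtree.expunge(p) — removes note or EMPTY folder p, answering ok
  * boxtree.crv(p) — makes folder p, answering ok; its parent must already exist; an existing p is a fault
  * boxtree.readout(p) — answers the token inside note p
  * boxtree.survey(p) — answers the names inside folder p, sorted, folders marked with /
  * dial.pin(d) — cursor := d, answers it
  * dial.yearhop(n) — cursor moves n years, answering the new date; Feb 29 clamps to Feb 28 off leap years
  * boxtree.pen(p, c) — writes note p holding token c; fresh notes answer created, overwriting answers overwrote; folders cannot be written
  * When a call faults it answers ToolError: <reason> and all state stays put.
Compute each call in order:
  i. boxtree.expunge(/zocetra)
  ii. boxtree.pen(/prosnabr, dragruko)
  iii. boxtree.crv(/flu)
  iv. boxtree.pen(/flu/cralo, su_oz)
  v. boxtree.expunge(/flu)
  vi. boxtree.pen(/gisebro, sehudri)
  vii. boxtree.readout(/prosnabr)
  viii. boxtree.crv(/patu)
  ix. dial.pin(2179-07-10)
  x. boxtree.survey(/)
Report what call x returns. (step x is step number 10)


I use boxtree.expunge with p: /zocetra, → ok.
Using boxtree.pen with p: /prosnabr, c: dragruko, which returns created.
I invoke boxtree.crv with p: /flu, — result: ok.
I call boxtree.pen with p: /flu/cralo, c: su_oz, → created.
I use boxtree.expunge with p: /flu, giving ToolError: not empty.
I try boxtree.pen with p: /gisebro, c: sehudri, yielding created.
Invoking boxtree.readout with p: /prosnabr, and observe dragruko.
I run boxtree.crv with p: /patu, and get ok.
Using dial.pin with d: 2179-07-10, and get 2179-07-10.
Calling boxtree.survey with p: /, which returns [flu/, gisebro, patu/, prosnabr].

Answer: [flu/, gisebro, patu/, prosnabr]


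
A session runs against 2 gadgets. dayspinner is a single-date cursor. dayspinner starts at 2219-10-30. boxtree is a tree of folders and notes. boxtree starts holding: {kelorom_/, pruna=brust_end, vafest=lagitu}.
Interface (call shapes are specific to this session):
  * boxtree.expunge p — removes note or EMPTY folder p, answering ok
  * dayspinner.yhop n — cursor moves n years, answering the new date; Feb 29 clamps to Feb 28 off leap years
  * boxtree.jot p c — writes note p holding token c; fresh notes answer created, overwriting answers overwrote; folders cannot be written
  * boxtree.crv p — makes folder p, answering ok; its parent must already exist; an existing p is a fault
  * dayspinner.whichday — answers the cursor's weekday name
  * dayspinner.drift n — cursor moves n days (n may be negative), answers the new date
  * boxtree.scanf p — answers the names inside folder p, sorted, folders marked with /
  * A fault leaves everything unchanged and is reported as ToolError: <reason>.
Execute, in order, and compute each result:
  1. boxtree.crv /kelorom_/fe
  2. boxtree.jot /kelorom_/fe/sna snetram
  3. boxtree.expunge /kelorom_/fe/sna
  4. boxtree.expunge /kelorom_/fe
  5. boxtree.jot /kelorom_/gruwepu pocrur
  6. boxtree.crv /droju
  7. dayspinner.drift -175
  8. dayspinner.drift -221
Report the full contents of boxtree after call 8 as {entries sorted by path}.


# boxtree.crv(p=/kelorom_/fe) : ok
# boxtree.jot(p=/kelorom_/fe/sna, c=snetram) : created
# boxtree.expunge(p=/kelorom_/fe/sna) : ok
# boxtree.expunge(p=/kelorom_/fe) : ok
# boxtree.jot(p=/kelorom_/gruwepu, c=pocrur) : created
# boxtree.crv(p=/droju) : ok
# dayspinner.drift(n=-175) : 2219-05-08
# dayspinner.drift(n=-221) : 2218-09-29

Answer: {droju/, kelorom_/, kelorom_/gruwepu=pocrur, pruna=brust_end, vafest=lagitu}


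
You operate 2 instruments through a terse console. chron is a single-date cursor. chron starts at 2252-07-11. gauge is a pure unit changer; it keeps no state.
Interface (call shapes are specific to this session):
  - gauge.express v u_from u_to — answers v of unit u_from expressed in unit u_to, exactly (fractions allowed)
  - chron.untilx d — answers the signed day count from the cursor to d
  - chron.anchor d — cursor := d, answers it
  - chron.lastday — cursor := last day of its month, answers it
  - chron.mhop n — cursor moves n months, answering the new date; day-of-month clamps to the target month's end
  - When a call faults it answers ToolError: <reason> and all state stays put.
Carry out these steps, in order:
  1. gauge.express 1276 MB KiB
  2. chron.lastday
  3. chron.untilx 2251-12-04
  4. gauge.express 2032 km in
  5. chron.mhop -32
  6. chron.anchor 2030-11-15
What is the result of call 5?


[in] express v=1276 u_from=MB u_to=KiB
  4984375/4
[in] lastday
  2252-07-31
[in] untilx d=2251-12-04
  -240
[in] express v=2032 u_from=km u_to=in
  80000000
[in] mhop n=-32
  2249-11-30
[in] anchor d=2030-11-15
  2030-11-15

Answer: 2249-11-30


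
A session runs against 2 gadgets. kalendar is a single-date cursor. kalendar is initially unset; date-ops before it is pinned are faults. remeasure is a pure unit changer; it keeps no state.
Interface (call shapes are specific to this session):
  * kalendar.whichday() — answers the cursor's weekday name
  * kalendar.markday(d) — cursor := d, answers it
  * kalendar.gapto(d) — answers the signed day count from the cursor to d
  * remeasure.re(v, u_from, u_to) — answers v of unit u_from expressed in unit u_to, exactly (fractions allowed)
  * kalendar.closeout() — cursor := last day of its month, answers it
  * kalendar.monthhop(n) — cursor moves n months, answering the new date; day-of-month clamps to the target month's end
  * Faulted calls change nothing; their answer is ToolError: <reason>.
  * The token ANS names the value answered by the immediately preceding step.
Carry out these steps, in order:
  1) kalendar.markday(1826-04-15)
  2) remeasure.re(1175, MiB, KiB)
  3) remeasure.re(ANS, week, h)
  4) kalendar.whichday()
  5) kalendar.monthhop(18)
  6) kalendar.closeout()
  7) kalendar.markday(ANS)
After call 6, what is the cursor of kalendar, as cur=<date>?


Act: markday[d: 1826-04-15]
Obs: 1826-04-15
Act: re[v: 1175; u_from: MiB; u_to: KiB]
Obs: 1203200
Act: re[v: ANS; u_from: week; u_to: h]
Obs: 202137600
Act: whichday[]
Obs: Saturday
Act: monthhop[n: 18]
Obs: 1827-10-15
Act: closeout[]
Obs: 1827-10-31
Act: markday[d: ANS]
Obs: 1827-10-31

Answer: cur=1827-10-31


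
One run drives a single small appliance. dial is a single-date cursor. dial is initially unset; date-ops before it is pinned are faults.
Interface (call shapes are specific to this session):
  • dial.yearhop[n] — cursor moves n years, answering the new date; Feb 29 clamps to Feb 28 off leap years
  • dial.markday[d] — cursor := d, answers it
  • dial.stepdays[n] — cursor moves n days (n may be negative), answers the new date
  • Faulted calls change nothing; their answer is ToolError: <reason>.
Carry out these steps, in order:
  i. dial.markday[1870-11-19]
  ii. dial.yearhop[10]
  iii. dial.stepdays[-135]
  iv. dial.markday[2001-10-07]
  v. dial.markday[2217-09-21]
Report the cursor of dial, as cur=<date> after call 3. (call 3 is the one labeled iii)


I call dial.markday using d: 1870-11-19, → 1870-11-19.
I run dial.yearhop using n: 10, — result: 1880-11-19.
Next I call dial.stepdays using n: -135, — result: 1880-07-07.
Using dial.markday using d: 2001-10-07, yielding 2001-10-07.
Next I call dial.markday using d: 2217-09-21, giving 2217-09-21.

Answer: cur=1880-07-07


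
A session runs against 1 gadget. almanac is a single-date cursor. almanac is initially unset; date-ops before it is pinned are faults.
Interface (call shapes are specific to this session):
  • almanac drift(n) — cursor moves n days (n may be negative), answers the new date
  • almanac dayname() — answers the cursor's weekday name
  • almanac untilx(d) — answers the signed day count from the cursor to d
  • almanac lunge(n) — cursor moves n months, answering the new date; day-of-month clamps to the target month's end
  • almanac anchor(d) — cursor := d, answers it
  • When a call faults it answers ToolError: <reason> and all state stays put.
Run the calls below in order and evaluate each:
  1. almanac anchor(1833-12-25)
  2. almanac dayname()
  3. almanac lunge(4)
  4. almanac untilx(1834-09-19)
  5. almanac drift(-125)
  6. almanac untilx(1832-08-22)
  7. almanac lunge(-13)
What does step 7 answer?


Answer: 1832-11-21

Derivation:
CALL almanac anchor[d='1833-12-25']
RET  1833-12-25
CALL almanac dayname[]
RET  Wednesday
CALL almanac lunge[n='4']
RET  1834-04-25
CALL almanac untilx[d='1834-09-19']
RET  147
CALL almanac drift[n='-125']
RET  1833-12-21
CALL almanac untilx[d='1832-08-22']
RET  -486
CALL almanac lunge[n='-13']
RET  1832-11-21


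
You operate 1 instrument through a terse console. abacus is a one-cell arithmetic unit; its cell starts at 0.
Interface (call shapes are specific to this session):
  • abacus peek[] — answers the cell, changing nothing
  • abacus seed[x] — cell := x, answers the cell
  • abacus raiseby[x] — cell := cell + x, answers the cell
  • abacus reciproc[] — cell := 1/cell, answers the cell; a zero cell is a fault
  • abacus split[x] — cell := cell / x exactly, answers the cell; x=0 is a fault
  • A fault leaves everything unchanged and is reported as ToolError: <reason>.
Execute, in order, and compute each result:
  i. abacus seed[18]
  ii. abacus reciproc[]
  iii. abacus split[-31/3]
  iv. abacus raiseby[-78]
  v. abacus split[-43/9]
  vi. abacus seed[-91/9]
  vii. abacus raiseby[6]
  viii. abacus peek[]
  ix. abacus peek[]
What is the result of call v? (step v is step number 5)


>>> abacus seed x→18
:: 18
>>> abacus reciproc
:: 1/18
>>> abacus split x→-31/3
:: -1/186
>>> abacus raiseby x→-78
:: -14509/186
>>> abacus split x→-43/9
:: 43527/2666
>>> abacus seed x→-91/9
:: -91/9
>>> abacus raiseby x→6
:: -37/9
>>> abacus peek
:: -37/9
>>> abacus peek
:: -37/9

Answer: 43527/2666


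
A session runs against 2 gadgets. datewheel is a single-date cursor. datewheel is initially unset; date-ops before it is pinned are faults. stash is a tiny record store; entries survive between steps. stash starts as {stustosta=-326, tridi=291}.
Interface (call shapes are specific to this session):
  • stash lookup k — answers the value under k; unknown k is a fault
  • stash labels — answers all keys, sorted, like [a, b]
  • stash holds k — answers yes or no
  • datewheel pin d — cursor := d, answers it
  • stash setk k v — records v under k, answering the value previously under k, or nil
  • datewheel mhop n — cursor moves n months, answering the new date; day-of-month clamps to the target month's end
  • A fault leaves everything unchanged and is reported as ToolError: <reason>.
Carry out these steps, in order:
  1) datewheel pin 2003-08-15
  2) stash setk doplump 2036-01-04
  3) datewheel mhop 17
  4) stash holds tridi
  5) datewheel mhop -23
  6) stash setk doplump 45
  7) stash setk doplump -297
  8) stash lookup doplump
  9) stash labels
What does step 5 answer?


Answer: 2003-02-15

Derivation:
CALL datewheel pin[2003-08-15]
RET  2003-08-15
CALL stash setk[doplump; 2036-01-04]
RET  nil
CALL datewheel mhop[17]
RET  2005-01-15
CALL stash holds[tridi]
RET  yes
CALL datewheel mhop[-23]
RET  2003-02-15
CALL stash setk[doplump; 45]
RET  2036-01-04
CALL stash setk[doplump; -297]
RET  45
CALL stash lookup[doplump]
RET  -297
CALL stash labels[]
RET  [doplump, stustosta, tridi]


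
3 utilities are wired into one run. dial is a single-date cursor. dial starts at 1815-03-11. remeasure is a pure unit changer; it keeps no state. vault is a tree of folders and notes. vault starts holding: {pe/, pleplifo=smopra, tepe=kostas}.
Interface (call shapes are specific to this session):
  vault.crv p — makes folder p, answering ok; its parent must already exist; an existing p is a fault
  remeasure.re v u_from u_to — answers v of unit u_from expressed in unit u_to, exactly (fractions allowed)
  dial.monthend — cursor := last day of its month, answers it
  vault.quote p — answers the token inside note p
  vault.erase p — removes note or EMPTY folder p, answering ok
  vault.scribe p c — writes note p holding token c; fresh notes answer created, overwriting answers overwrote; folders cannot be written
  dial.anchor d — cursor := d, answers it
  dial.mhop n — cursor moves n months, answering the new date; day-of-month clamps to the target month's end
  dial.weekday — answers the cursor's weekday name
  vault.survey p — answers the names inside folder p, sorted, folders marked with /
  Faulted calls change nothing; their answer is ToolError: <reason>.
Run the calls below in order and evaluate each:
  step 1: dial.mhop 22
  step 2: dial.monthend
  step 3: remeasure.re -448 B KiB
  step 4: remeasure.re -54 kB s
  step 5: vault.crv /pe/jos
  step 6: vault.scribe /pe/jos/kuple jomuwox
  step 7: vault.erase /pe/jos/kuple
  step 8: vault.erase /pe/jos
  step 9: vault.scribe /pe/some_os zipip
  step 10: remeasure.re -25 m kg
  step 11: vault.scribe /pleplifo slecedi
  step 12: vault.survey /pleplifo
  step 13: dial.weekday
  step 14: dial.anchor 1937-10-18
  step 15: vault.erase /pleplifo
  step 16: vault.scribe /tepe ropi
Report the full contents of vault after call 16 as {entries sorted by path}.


Answer: {pe/, pe/some_os=zipip, tepe=ropi}

Derivation:
>> dial.mhop(n: 22)
<< 1817-01-11
>> dial.monthend()
<< 1817-01-31
>> remeasure.re(v: -448, u_from: B, u_to: KiB)
<< -7/16
>> remeasure.re(v: -54, u_from: kB, u_to: s)
<< ToolError: incompatible units
>> vault.crv(p: /pe/jos)
<< ok
>> vault.scribe(p: /pe/jos/kuple, c: jomuwox)
<< created
>> vault.erase(p: /pe/jos/kuple)
<< ok
>> vault.erase(p: /pe/jos)
<< ok
>> vault.scribe(p: /pe/some_os, c: zipip)
<< created
>> remeasure.re(v: -25, u_from: m, u_to: kg)
<< ToolError: incompatible units
>> vault.scribe(p: /pleplifo, c: slecedi)
<< overwrote
>> vault.survey(p: /pleplifo)
<< ToolError: not a directory
>> dial.weekday()
<< Friday
>> dial.anchor(d: 1937-10-18)
<< 1937-10-18
>> vault.erase(p: /pleplifo)
<< ok
>> vault.scribe(p: /tepe, c: ropi)
<< overwrote


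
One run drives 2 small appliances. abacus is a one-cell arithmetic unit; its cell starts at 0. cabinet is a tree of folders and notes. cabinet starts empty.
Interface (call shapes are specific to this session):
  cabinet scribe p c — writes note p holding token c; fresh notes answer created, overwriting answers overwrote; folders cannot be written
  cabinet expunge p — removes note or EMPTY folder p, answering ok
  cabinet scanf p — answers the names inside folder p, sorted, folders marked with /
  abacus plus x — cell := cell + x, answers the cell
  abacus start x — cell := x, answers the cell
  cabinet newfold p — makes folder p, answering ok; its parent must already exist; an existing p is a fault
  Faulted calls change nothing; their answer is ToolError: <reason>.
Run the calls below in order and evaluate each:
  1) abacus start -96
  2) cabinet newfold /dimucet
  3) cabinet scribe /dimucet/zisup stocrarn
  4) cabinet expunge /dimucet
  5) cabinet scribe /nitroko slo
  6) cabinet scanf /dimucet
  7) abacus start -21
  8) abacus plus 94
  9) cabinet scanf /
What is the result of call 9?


>>> abacus start -96
  -96
>>> cabinet newfold /dimucet
  ok
>>> cabinet scribe /dimucet/zisup stocrarn
  created
>>> cabinet expunge /dimucet
  ToolError: not empty
>>> cabinet scribe /nitroko slo
  created
>>> cabinet scanf /dimucet
  [zisup]
>>> abacus start -21
  -21
>>> abacus plus 94
  73
>>> cabinet scanf /
  [dimucet/, nitroko]

Answer: [dimucet/, nitroko]


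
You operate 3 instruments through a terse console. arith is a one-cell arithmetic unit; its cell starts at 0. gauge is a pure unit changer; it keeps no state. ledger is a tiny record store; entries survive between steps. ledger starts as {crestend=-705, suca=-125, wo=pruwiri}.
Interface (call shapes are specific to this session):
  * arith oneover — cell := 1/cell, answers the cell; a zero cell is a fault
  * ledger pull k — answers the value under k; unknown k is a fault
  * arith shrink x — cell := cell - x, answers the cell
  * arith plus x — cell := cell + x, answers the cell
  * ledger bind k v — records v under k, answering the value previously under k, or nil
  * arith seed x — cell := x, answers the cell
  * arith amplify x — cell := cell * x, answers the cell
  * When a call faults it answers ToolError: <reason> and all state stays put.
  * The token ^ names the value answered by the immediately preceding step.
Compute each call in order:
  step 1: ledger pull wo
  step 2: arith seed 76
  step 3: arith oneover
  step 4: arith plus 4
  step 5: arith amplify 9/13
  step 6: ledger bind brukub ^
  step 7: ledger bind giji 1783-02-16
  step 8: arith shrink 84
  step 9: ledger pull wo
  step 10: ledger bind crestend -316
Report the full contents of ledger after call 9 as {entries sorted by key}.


-> ledger pull(k='wo')
<- pruwiri
-> arith seed(x='76')
<- 76
-> arith oneover()
<- 1/76
-> arith plus(x='4')
<- 305/76
-> arith amplify(x='9/13')
<- 2745/988
-> ledger bind(k='brukub', v='^')
<- nil
-> ledger bind(k='giji', v='1783-02-16')
<- nil
-> arith shrink(x='84')
<- -80247/988
-> ledger pull(k='wo')
<- pruwiri
-> ledger bind(k='crestend', v='-316')
<- -705

Answer: {brukub=2745/988, crestend=-705, giji=1783-02-16, suca=-125, wo=pruwiri}
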